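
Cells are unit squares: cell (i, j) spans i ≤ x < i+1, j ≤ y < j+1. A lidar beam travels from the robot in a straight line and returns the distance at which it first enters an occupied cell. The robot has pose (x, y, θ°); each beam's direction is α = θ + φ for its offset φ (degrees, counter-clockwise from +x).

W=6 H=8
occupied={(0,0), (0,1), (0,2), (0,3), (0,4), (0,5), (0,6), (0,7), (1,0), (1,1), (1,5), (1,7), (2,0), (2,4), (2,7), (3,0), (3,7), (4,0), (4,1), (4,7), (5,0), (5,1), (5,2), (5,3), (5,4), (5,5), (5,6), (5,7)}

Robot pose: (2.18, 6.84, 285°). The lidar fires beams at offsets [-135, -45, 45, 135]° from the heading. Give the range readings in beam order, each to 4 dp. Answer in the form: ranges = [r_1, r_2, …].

beam 1: φ=-135°, α=150°
  dir = (cos 150°, sin 150°) = (-0.8660, 0.5000); from cell (2,6)
  next x-line at t=0.2078, next y-line at t=0.3200; Δt_x=1.1547, Δt_y=2.0000
    x: enter (1,6) at t=0.2078
    y: enter (1,7) at t=0.3200 ← occupied
  → r_1 = 0.3200
beam 2: φ=-45°, α=240°
  dir = (cos 240°, sin 240°) = (-0.5000, -0.8660); from cell (2,6)
  next x-line at t=0.3600, next y-line at t=0.9699; Δt_x=2.0000, Δt_y=1.1547
    x: enter (1,6) at t=0.3600
    y: enter (1,5) at t=0.9699 ← occupied
  → r_2 = 0.9699
beam 3: φ=45°, α=330°
  dir = (cos 330°, sin 330°) = (0.8660, -0.5000); from cell (2,6)
  next x-line at t=0.9469, next y-line at t=1.6800; Δt_x=1.1547, Δt_y=2.0000
    x: enter (3,6) at t=0.9469
    y: enter (3,5) at t=1.6800
    x: enter (4,5) at t=2.1016
    x: enter (5,5) at t=3.2563 ← occupied
  → r_3 = 3.2563
beam 4: φ=135°, α=60°
  dir = (cos 60°, sin 60°) = (0.5000, 0.8660); from cell (2,6)
  next x-line at t=1.6400, next y-line at t=0.1848; Δt_x=2.0000, Δt_y=1.1547
    y: enter (2,7) at t=0.1848 ← occupied
  → r_4 = 0.1848

ranges = [0.3200, 0.9699, 3.2563, 0.1848]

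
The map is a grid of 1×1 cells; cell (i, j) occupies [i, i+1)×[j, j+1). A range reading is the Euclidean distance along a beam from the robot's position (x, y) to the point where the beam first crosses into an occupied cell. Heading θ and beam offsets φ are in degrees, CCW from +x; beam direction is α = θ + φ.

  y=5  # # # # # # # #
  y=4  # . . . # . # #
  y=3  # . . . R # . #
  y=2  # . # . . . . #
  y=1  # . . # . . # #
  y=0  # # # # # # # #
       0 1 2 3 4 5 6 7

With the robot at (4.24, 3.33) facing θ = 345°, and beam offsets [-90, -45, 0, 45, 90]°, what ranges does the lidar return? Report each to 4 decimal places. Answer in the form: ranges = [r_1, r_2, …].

ranges = [1.3769, 2.6905, 0.7868, 0.8776, 0.6936]

beam 1: φ=-90°, α=255°
  cosα=-0.2588 sinα=-0.9659 | (4,3) | tMaxX 0.9273 tMaxY 0.3416 | tΔX 3.8637 tΔY 1.0353
    t=0.3416 [y] (4,2)
    t=0.9273 [x] (3,2)
    t=1.3769 [y] (3,1) — stop
  → r_1 = 1.3769
beam 2: φ=-45°, α=300°
  cosα=0.5000 sinα=-0.8660 | (4,3) | tMaxX 1.5200 tMaxY 0.3811 | tΔX 2.0000 tΔY 1.1547
    t=0.3811 [y] (4,2)
    t=1.5200 [x] (5,2)
    t=1.5358 [y] (5,1)
    t=2.6905 [y] (5,0) — stop
  → r_2 = 2.6905
beam 3: φ=0°, α=345°
  cosα=0.9659 sinα=-0.2588 | (4,3) | tMaxX 0.7868 tMaxY 1.2750 | tΔX 1.0353 tΔY 3.8637
    t=0.7868 [x] (5,3) — stop
  → r_3 = 0.7868
beam 4: φ=45°, α=30°
  cosα=0.8660 sinα=0.5000 | (4,3) | tMaxX 0.8776 tMaxY 1.3400 | tΔX 1.1547 tΔY 2.0000
    t=0.8776 [x] (5,3) — stop
  → r_4 = 0.8776
beam 5: φ=90°, α=75°
  cosα=0.2588 sinα=0.9659 | (4,3) | tMaxX 2.9364 tMaxY 0.6936 | tΔX 3.8637 tΔY 1.0353
    t=0.6936 [y] (4,4) — stop
  → r_5 = 0.6936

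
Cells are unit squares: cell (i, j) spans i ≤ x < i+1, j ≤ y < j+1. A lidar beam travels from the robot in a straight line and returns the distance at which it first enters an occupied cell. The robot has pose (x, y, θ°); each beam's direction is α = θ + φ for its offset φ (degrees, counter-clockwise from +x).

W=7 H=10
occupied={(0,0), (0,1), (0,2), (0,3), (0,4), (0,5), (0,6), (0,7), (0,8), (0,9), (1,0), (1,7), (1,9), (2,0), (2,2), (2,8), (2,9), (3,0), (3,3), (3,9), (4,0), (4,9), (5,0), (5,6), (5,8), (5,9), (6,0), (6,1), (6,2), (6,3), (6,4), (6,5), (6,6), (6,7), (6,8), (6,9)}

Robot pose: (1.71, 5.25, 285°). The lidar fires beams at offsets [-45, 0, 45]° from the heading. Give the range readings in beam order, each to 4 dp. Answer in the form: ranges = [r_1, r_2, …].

ranges = [1.4200, 2.3294, 2.5000]

beam 1: φ=-45°, α=240°
  direction (-0.5000, -0.8660); cell (1,5); t to first gridline: x 1.4200, y 0.2887 (then +2.0000 / +1.1547)
    (1,4) via y @ 0.2887
    (0,4) via x @ 1.4200  # hit
  → r_1 = 1.4200
beam 2: φ=0°, α=285°
  direction (0.2588, -0.9659); cell (1,5); t to first gridline: x 1.1205, y 0.2588 (then +3.8637 / +1.0353)
    (1,4) via y @ 0.2588
    (2,4) via x @ 1.1205
    (2,3) via y @ 1.2941
    (2,2) via y @ 2.3294  # hit
  → r_2 = 2.3294
beam 3: φ=45°, α=330°
  direction (0.8660, -0.5000); cell (1,5); t to first gridline: x 0.3349, y 0.5000 (then +1.1547 / +2.0000)
    (2,5) via x @ 0.3349
    (2,4) via y @ 0.5000
    (3,4) via x @ 1.4896
    (3,3) via y @ 2.5000  # hit
  → r_3 = 2.5000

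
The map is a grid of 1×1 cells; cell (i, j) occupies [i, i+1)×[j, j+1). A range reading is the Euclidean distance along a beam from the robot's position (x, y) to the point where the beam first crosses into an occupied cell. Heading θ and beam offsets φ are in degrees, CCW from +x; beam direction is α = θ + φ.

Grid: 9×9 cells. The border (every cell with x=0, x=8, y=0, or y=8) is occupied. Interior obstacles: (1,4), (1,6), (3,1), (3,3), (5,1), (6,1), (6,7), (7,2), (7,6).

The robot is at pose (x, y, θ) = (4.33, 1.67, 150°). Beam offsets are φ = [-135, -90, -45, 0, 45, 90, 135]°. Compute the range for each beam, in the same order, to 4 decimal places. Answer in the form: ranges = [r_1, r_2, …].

beam 1: φ=-135°, α=15°
  cosα=0.9659 sinα=0.2588 | (4,1) | tMaxX 0.6936 tMaxY 1.2750 | tΔX 1.0353 tΔY 3.8637
    t=0.6936 [x] (5,1) — stop
  → r_1 = 0.6936
beam 2: φ=-90°, α=60°
  cosα=0.5000 sinα=0.8660 | (4,1) | tMaxX 1.3400 tMaxY 0.3811 | tΔX 2.0000 tΔY 1.1547
    t=0.3811 [y] (4,2)
    t=1.3400 [x] (5,2)
    t=1.5358 [y] (5,3)
    t=2.6905 [y] (5,4)
    t=3.3400 [x] (6,4)
    t=3.8452 [y] (6,5)
    t=4.9999 [y] (6,6)
    t=5.3400 [x] (7,6) — stop
  → r_2 = 5.3400
beam 3: φ=-45°, α=105°
  cosα=-0.2588 sinα=0.9659 | (4,1) | tMaxX 1.2750 tMaxY 0.3416 | tΔX 3.8637 tΔY 1.0353
    t=0.3416 [y] (4,2)
    t=1.2750 [x] (3,2)
    t=1.3769 [y] (3,3) — stop
  → r_3 = 1.3769
beam 4: φ=0°, α=150°
  cosα=-0.8660 sinα=0.5000 | (4,1) | tMaxX 0.3811 tMaxY 0.6600 | tΔX 1.1547 tΔY 2.0000
    t=0.3811 [x] (3,1) — stop
  → r_4 = 0.3811
beam 5: φ=45°, α=195°
  cosα=-0.9659 sinα=-0.2588 | (4,1) | tMaxX 0.3416 tMaxY 2.5887 | tΔX 1.0353 tΔY 3.8637
    t=0.3416 [x] (3,1) — stop
  → r_5 = 0.3416
beam 6: φ=90°, α=240°
  cosα=-0.5000 sinα=-0.8660 | (4,1) | tMaxX 0.6600 tMaxY 0.7736 | tΔX 2.0000 tΔY 1.1547
    t=0.6600 [x] (3,1) — stop
  → r_6 = 0.6600
beam 7: φ=135°, α=285°
  cosα=0.2588 sinα=-0.9659 | (4,1) | tMaxX 2.5887 tMaxY 0.6936 | tΔX 3.8637 tΔY 1.0353
    t=0.6936 [y] (4,0) — stop
  → r_7 = 0.6936

ranges = [0.6936, 5.3400, 1.3769, 0.3811, 0.3416, 0.6600, 0.6936]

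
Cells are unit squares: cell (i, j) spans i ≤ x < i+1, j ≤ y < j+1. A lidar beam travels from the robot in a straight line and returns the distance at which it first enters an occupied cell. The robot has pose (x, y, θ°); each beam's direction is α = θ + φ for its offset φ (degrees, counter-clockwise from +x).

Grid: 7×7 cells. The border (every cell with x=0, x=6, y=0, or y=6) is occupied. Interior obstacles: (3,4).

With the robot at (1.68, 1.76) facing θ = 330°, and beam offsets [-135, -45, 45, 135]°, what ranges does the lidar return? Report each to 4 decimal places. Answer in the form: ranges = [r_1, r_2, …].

ranges = [0.7040, 0.7868, 4.4724, 2.6273]

beam 1: φ=-135°, α=195°
  direction (-0.9659, -0.2588); cell (1,1); t to first gridline: x 0.7040, y 2.9364 (then +1.0353 / +3.8637)
    (0,1) via x @ 0.7040  # hit
  → r_1 = 0.7040
beam 2: φ=-45°, α=285°
  direction (0.2588, -0.9659); cell (1,1); t to first gridline: x 1.2364, y 0.7868 (then +3.8637 / +1.0353)
    (1,0) via y @ 0.7868  # hit
  → r_2 = 0.7868
beam 3: φ=45°, α=15°
  direction (0.9659, 0.2588); cell (1,1); t to first gridline: x 0.3313, y 0.9273 (then +1.0353 / +3.8637)
    (2,1) via x @ 0.3313
    (2,2) via y @ 0.9273
    (3,2) via x @ 1.3666
    (4,2) via x @ 2.4018
    (5,2) via x @ 3.4371
    (6,2) via x @ 4.4724  # hit
  → r_3 = 4.4724
beam 4: φ=135°, α=105°
  direction (-0.2588, 0.9659); cell (1,1); t to first gridline: x 2.6273, y 0.2485 (then +3.8637 / +1.0353)
    (1,2) via y @ 0.2485
    (1,3) via y @ 1.2837
    (1,4) via y @ 2.3190
    (0,4) via x @ 2.6273  # hit
  → r_4 = 2.6273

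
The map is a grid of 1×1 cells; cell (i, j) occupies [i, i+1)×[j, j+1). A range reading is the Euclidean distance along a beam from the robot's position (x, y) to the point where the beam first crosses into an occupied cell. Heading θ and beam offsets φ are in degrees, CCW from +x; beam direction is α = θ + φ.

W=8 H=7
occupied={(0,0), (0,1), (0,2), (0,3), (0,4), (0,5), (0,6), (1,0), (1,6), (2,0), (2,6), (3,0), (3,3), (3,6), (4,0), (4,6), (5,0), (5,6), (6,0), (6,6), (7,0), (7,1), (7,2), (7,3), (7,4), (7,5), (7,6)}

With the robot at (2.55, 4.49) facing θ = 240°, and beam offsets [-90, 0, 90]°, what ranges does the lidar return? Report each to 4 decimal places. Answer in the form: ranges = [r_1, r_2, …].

beam 1: φ=-90°, α=150°
  dir = (cos 150°, sin 150°) = (-0.8660, 0.5000); from cell (2,4)
  next x-line at t=0.6351, next y-line at t=1.0200; Δt_x=1.1547, Δt_y=2.0000
    x: enter (1,4) at t=0.6351
    y: enter (1,5) at t=1.0200
    x: enter (0,5) at t=1.7898 ← occupied
  → r_1 = 1.7898
beam 2: φ=0°, α=240°
  dir = (cos 240°, sin 240°) = (-0.5000, -0.8660); from cell (2,4)
  next x-line at t=1.1000, next y-line at t=0.5658; Δt_x=2.0000, Δt_y=1.1547
    y: enter (2,3) at t=0.5658
    x: enter (1,3) at t=1.1000
    y: enter (1,2) at t=1.7205
    y: enter (1,1) at t=2.8752
    x: enter (0,1) at t=3.1000 ← occupied
  → r_2 = 3.1000
beam 3: φ=90°, α=330°
  dir = (cos 330°, sin 330°) = (0.8660, -0.5000); from cell (2,4)
  next x-line at t=0.5196, next y-line at t=0.9800; Δt_x=1.1547, Δt_y=2.0000
    x: enter (3,4) at t=0.5196
    y: enter (3,3) at t=0.9800 ← occupied
  → r_3 = 0.9800

ranges = [1.7898, 3.1000, 0.9800]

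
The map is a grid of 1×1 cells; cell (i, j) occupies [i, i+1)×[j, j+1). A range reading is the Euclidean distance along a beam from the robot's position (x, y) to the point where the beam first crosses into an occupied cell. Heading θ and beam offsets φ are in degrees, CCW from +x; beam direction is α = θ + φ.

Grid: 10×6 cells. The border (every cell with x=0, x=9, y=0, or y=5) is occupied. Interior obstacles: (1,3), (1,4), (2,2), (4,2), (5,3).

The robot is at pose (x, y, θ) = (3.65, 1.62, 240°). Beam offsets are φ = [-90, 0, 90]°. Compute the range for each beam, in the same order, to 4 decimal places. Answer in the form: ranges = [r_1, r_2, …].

ranges = [0.7600, 0.7159, 1.2400]

beam 1: φ=-90°, α=150°
  direction (-0.8660, 0.5000); cell (3,1); t to first gridline: x 0.7506, y 0.7600 (then +1.1547 / +2.0000)
    (2,1) via x @ 0.7506
    (2,2) via y @ 0.7600  # hit
  → r_1 = 0.7600
beam 2: φ=0°, α=240°
  direction (-0.5000, -0.8660); cell (3,1); t to first gridline: x 1.3000, y 0.7159 (then +2.0000 / +1.1547)
    (3,0) via y @ 0.7159  # hit
  → r_2 = 0.7159
beam 3: φ=90°, α=330°
  direction (0.8660, -0.5000); cell (3,1); t to first gridline: x 0.4041, y 1.2400 (then +1.1547 / +2.0000)
    (4,1) via x @ 0.4041
    (4,0) via y @ 1.2400  # hit
  → r_3 = 1.2400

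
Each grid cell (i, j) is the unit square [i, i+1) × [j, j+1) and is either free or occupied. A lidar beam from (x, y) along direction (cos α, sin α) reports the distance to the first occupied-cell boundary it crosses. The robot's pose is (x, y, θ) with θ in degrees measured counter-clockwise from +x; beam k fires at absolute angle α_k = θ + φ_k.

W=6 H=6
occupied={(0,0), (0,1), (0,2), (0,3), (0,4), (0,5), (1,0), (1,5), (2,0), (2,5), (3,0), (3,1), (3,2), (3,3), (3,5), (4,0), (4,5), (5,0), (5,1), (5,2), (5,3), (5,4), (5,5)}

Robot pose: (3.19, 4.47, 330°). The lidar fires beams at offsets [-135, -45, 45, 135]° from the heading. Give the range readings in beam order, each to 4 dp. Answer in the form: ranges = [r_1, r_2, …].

ranges = [2.2673, 0.4866, 1.8738, 0.5487]

beam 1: φ=-135°, α=195°
  d=(-0.9659,-0.2588)  start (3,4)  tX=0.1967 tY=1.8159  stride 1/|dx|=1.0353 1/|dy|=3.8637
    cross x-line → (2,4), t=0.1967
    cross x-line → (1,4), t=1.2320
    cross y-line → (1,3), t=1.8159
    cross x-line → (0,3), t=2.2673 (wall)
  → r_1 = 2.2673
beam 2: φ=-45°, α=285°
  d=(0.2588,-0.9659)  start (3,4)  tX=3.1296 tY=0.4866  stride 1/|dx|=3.8637 1/|dy|=1.0353
    cross y-line → (3,3), t=0.4866 (wall)
  → r_2 = 0.4866
beam 3: φ=45°, α=15°
  d=(0.9659,0.2588)  start (3,4)  tX=0.8386 tY=2.0478  stride 1/|dx|=1.0353 1/|dy|=3.8637
    cross x-line → (4,4), t=0.8386
    cross x-line → (5,4), t=1.8738 (wall)
  → r_3 = 1.8738
beam 4: φ=135°, α=105°
  d=(-0.2588,0.9659)  start (3,4)  tX=0.7341 tY=0.5487  stride 1/|dx|=3.8637 1/|dy|=1.0353
    cross y-line → (3,5), t=0.5487 (wall)
  → r_4 = 0.5487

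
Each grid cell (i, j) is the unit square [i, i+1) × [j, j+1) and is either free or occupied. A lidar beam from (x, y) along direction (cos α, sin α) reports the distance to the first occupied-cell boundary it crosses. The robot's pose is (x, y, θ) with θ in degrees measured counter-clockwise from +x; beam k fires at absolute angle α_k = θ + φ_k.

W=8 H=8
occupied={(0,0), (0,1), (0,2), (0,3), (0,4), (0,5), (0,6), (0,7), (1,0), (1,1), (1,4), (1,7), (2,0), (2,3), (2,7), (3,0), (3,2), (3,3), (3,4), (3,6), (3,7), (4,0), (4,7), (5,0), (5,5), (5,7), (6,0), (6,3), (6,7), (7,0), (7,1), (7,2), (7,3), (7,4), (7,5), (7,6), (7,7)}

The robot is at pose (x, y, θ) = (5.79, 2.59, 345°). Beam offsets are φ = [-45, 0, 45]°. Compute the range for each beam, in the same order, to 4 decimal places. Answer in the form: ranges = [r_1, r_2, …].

ranges = [1.8360, 1.2527, 0.8200]

beam 1: φ=-45°, α=300°
  cosα=0.5000 sinα=-0.8660 | (5,2) | tMaxX 0.4200 tMaxY 0.6813 | tΔX 2.0000 tΔY 1.1547
    t=0.4200 [x] (6,2)
    t=0.6813 [y] (6,1)
    t=1.8360 [y] (6,0) — stop
  → r_1 = 1.8360
beam 2: φ=0°, α=345°
  cosα=0.9659 sinα=-0.2588 | (5,2) | tMaxX 0.2174 tMaxY 2.2796 | tΔX 1.0353 tΔY 3.8637
    t=0.2174 [x] (6,2)
    t=1.2527 [x] (7,2) — stop
  → r_2 = 1.2527
beam 3: φ=45°, α=30°
  cosα=0.8660 sinα=0.5000 | (5,2) | tMaxX 0.2425 tMaxY 0.8200 | tΔX 1.1547 tΔY 2.0000
    t=0.2425 [x] (6,2)
    t=0.8200 [y] (6,3) — stop
  → r_3 = 0.8200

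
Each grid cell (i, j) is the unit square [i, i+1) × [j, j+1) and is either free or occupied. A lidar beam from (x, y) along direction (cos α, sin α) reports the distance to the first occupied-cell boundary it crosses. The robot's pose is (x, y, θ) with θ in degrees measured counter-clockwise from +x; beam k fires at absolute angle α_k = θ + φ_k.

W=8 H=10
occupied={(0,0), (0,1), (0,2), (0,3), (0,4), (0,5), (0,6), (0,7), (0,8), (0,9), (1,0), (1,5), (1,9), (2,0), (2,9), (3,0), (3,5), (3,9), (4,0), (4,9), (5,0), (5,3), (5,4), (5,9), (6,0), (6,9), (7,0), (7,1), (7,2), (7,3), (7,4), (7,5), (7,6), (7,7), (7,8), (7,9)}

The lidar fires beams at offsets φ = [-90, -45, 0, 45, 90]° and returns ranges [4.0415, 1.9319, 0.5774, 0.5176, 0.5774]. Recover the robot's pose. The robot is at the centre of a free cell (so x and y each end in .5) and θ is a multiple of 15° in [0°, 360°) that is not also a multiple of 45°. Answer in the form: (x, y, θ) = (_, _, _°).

The pose lattice has 44·16 = 704 candidates. Test each by forward raycasting.
  (4.5, 3.5, 195°): beam 1 = 1.9319 ≠ 4.0415 ✗
  (4.5, 7.5, 15°): beam 1 = 2.5882 ≠ 4.0415 ✗
  (3.5, 3.5, 165°): beam 1 = 1.5529 ≠ 4.0415 ✗
  (5.5, 5.5, 75°): beam 1 = 1.5529 ≠ 4.0415 ✗
  …
  (1.5, 1.5, 150°): r_1=4.0415, r_2=1.9319, r_3=0.5774, r_4=0.5176, r_5=0.5774 — all match ✓
No second candidate reproduces the full scan.

(x, y, θ) = (1.5, 1.5, 150°)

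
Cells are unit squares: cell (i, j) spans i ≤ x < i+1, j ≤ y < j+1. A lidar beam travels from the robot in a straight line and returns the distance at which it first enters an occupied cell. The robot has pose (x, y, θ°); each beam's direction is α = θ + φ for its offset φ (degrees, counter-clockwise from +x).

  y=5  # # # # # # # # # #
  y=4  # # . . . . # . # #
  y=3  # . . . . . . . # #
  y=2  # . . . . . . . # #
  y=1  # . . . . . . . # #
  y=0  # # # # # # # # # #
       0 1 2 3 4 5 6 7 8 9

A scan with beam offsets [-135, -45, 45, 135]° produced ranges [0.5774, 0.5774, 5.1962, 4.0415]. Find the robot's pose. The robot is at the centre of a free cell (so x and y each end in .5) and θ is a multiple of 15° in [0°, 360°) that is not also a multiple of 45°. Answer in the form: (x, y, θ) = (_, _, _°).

(x, y, θ) = (5.5, 4.5, 165°)

The pose lattice has 26·16 = 416 candidates. Test each by forward raycasting.
  (2.5, 1.5, 345°): beam 1 = 1.0000 ≠ 0.5774 ✗
  (3.5, 2.5, 30°): beam 1 = 1.5529 ≠ 0.5774 ✗
  (7.5, 3.5, 75°): beam 1 = 1.0000 ≠ 0.5774 ✗
  (7.5, 4.5, 15°): beam 1 = 4.0415 ≠ 0.5774 ✗
  …
  (5.5, 4.5, 165°): r_1=0.5774, r_2=0.5774, r_3=5.1962, r_4=4.0415 — all match ✓
Unique over the lattice → pose = (5.5, 4.5, 165°).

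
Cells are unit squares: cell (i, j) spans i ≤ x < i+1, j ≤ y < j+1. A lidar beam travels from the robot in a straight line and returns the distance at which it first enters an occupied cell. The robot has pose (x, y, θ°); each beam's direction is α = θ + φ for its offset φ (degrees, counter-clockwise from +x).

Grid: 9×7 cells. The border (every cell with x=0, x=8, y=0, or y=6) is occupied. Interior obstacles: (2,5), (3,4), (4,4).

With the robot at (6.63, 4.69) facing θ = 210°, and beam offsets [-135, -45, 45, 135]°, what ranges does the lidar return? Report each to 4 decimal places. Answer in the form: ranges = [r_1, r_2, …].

ranges = [1.3562, 3.7581, 3.8202, 1.4183]

beam 1: φ=-135°, α=75°
  d=(0.2588,0.9659)  start (6,4)  tX=1.4296 tY=0.3209  stride 1/|dx|=3.8637 1/|dy|=1.0353
    cross y-line → (6,5), t=0.3209
    cross y-line → (6,6), t=1.3562 (wall)
  → r_1 = 1.3562
beam 2: φ=-45°, α=165°
  d=(-0.9659,0.2588)  start (6,4)  tX=0.6522 tY=1.1977  stride 1/|dx|=1.0353 1/|dy|=3.8637
    cross x-line → (5,4), t=0.6522
    cross y-line → (5,5), t=1.1977
    cross x-line → (4,5), t=1.6875
    cross x-line → (3,5), t=2.7228
    cross x-line → (2,5), t=3.7581 (wall)
  → r_2 = 3.7581
beam 3: φ=45°, α=255°
  d=(-0.2588,-0.9659)  start (6,4)  tX=2.4341 tY=0.7143  stride 1/|dx|=3.8637 1/|dy|=1.0353
    cross y-line → (6,3), t=0.7143
    cross y-line → (6,2), t=1.7496
    cross x-line → (5,2), t=2.4341
    cross y-line → (5,1), t=2.7849
    cross y-line → (5,0), t=3.8202 (wall)
  → r_3 = 3.8202
beam 4: φ=135°, α=345°
  d=(0.9659,-0.2588)  start (6,4)  tX=0.3831 tY=2.6660  stride 1/|dx|=1.0353 1/|dy|=3.8637
    cross x-line → (7,4), t=0.3831
    cross x-line → (8,4), t=1.4183 (wall)
  → r_4 = 1.4183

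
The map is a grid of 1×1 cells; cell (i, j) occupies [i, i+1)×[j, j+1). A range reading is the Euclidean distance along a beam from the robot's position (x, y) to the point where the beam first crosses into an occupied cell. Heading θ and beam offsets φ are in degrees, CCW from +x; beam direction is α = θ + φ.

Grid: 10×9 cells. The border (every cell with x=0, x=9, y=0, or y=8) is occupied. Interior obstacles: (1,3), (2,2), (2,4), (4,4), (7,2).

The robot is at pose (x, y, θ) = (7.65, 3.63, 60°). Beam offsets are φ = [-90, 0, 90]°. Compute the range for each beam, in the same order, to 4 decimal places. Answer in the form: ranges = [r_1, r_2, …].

beam 1: φ=-90°, α=330°
  cosα=0.8660 sinα=-0.5000 | (7,3) | tMaxX 0.4041 tMaxY 1.2600 | tΔX 1.1547 tΔY 2.0000
    t=0.4041 [x] (8,3)
    t=1.2600 [y] (8,2)
    t=1.5588 [x] (9,2) — stop
  → r_1 = 1.5588
beam 2: φ=0°, α=60°
  cosα=0.5000 sinα=0.8660 | (7,3) | tMaxX 0.7000 tMaxY 0.4272 | tΔX 2.0000 tΔY 1.1547
    t=0.4272 [y] (7,4)
    t=0.7000 [x] (8,4)
    t=1.5819 [y] (8,5)
    t=2.7000 [x] (9,5) — stop
  → r_2 = 2.7000
beam 3: φ=90°, α=150°
  cosα=-0.8660 sinα=0.5000 | (7,3) | tMaxX 0.7506 tMaxY 0.7400 | tΔX 1.1547 tΔY 2.0000
    t=0.7400 [y] (7,4)
    t=0.7506 [x] (6,4)
    t=1.9053 [x] (5,4)
    t=2.7400 [y] (5,5)
    t=3.0600 [x] (4,5)
    t=4.2147 [x] (3,5)
    t=4.7400 [y] (3,6)
    t=5.3694 [x] (2,6)
    t=6.5241 [x] (1,6)
    t=6.7400 [y] (1,7)
    t=7.6788 [x] (0,7) — stop
  → r_3 = 7.6788

ranges = [1.5588, 2.7000, 7.6788]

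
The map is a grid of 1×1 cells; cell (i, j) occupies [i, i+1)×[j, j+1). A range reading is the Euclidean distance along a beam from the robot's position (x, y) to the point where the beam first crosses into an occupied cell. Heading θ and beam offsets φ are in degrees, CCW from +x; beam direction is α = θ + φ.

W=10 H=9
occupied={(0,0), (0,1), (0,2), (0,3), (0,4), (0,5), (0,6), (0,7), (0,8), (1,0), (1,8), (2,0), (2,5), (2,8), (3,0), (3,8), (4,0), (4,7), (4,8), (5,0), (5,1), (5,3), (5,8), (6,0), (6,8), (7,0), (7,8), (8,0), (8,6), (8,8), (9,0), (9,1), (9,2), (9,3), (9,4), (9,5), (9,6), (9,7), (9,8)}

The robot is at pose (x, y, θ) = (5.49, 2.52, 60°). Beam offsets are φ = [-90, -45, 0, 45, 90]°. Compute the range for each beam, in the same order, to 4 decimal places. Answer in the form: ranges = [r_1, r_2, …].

ranges = [3.0400, 3.6338, 0.5543, 0.4969, 5.1846]

beam 1: φ=-90°, α=330°
  d=(0.8660,-0.5000)  start (5,2)  tX=0.5889 tY=1.0400  stride 1/|dx|=1.1547 1/|dy|=2.0000
    cross x-line → (6,2), t=0.5889
    cross y-line → (6,1), t=1.0400
    cross x-line → (7,1), t=1.7436
    cross x-line → (8,1), t=2.8983
    cross y-line → (8,0), t=3.0400 (wall)
  → r_1 = 3.0400
beam 2: φ=-45°, α=15°
  d=(0.9659,0.2588)  start (5,2)  tX=0.5280 tY=1.8546  stride 1/|dx|=1.0353 1/|dy|=3.8637
    cross x-line → (6,2), t=0.5280
    cross x-line → (7,2), t=1.5633
    cross y-line → (7,3), t=1.8546
    cross x-line → (8,3), t=2.5985
    cross x-line → (9,3), t=3.6338 (wall)
  → r_2 = 3.6338
beam 3: φ=0°, α=60°
  d=(0.5000,0.8660)  start (5,2)  tX=1.0200 tY=0.5543  stride 1/|dx|=2.0000 1/|dy|=1.1547
    cross y-line → (5,3), t=0.5543 (wall)
  → r_3 = 0.5543
beam 4: φ=45°, α=105°
  d=(-0.2588,0.9659)  start (5,2)  tX=1.8932 tY=0.4969  stride 1/|dx|=3.8637 1/|dy|=1.0353
    cross y-line → (5,3), t=0.4969 (wall)
  → r_4 = 0.4969
beam 5: φ=90°, α=150°
  d=(-0.8660,0.5000)  start (5,2)  tX=0.5658 tY=0.9600  stride 1/|dx|=1.1547 1/|dy|=2.0000
    cross x-line → (4,2), t=0.5658
    cross y-line → (4,3), t=0.9600
    cross x-line → (3,3), t=1.7205
    cross x-line → (2,3), t=2.8752
    cross y-line → (2,4), t=2.9600
    cross x-line → (1,4), t=4.0299
    cross y-line → (1,5), t=4.9600
    cross x-line → (0,5), t=5.1846 (wall)
  → r_5 = 5.1846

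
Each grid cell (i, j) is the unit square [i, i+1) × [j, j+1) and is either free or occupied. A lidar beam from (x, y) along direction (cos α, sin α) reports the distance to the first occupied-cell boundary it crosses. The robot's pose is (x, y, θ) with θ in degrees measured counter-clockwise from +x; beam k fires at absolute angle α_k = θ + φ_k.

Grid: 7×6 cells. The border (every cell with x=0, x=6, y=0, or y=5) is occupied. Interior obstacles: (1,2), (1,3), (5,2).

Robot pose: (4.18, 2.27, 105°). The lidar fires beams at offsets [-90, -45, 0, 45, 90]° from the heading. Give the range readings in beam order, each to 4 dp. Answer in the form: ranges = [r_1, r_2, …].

beam 1: φ=-90°, α=15°
  direction (0.9659, 0.2588); cell (4,2); t to first gridline: x 0.8489, y 2.8205 (then +1.0353 / +3.8637)
    (5,2) via x @ 0.8489  # hit
  → r_1 = 0.8489
beam 2: φ=-45°, α=60°
  direction (0.5000, 0.8660); cell (4,2); t to first gridline: x 1.6400, y 0.8429 (then +2.0000 / +1.1547)
    (4,3) via y @ 0.8429
    (5,3) via x @ 1.6400
    (5,4) via y @ 1.9976
    (5,5) via y @ 3.1523  # hit
  → r_2 = 3.1523
beam 3: φ=0°, α=105°
  direction (-0.2588, 0.9659); cell (4,2); t to first gridline: x 0.6955, y 0.7558 (then +3.8637 / +1.0353)
    (3,2) via x @ 0.6955
    (3,3) via y @ 0.7558
    (3,4) via y @ 1.7910
    (3,5) via y @ 2.8263  # hit
  → r_3 = 2.8263
beam 4: φ=45°, α=150°
  direction (-0.8660, 0.5000); cell (4,2); t to first gridline: x 0.2078, y 1.4600 (then +1.1547 / +2.0000)
    (3,2) via x @ 0.2078
    (2,2) via x @ 1.3625
    (2,3) via y @ 1.4600
    (1,3) via x @ 2.5172  # hit
  → r_4 = 2.5172
beam 5: φ=90°, α=195°
  direction (-0.9659, -0.2588); cell (4,2); t to first gridline: x 0.1863, y 1.0432 (then +1.0353 / +3.8637)
    (3,2) via x @ 0.1863
    (3,1) via y @ 1.0432
    (2,1) via x @ 1.2216
    (1,1) via x @ 2.2569
    (0,1) via x @ 3.2922  # hit
  → r_5 = 3.2922

ranges = [0.8489, 3.1523, 2.8263, 2.5172, 3.2922]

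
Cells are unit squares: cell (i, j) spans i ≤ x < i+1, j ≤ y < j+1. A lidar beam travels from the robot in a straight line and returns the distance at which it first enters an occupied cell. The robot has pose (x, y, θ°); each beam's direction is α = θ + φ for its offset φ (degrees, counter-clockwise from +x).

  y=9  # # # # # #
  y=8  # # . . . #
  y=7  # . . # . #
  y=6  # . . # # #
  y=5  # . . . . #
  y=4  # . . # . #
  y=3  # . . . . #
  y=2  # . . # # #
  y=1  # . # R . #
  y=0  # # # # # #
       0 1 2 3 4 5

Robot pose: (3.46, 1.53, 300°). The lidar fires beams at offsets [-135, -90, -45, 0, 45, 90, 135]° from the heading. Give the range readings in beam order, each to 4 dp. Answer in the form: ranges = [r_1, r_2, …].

beam 1: φ=-135°, α=165°
  d=(-0.9659,0.2588)  start (3,1)  tX=0.4762 tY=1.8159  stride 1/|dx|=1.0353 1/|dy|=3.8637
    cross x-line → (2,1), t=0.4762 (wall)
  → r_1 = 0.4762
beam 2: φ=-90°, α=210°
  d=(-0.8660,-0.5000)  start (3,1)  tX=0.5312 tY=1.0600  stride 1/|dx|=1.1547 1/|dy|=2.0000
    cross x-line → (2,1), t=0.5312 (wall)
  → r_2 = 0.5312
beam 3: φ=-45°, α=255°
  d=(-0.2588,-0.9659)  start (3,1)  tX=1.7773 tY=0.5487  stride 1/|dx|=3.8637 1/|dy|=1.0353
    cross y-line → (3,0), t=0.5487 (wall)
  → r_3 = 0.5487
beam 4: φ=0°, α=300°
  d=(0.5000,-0.8660)  start (3,1)  tX=1.0800 tY=0.6120  stride 1/|dx|=2.0000 1/|dy|=1.1547
    cross y-line → (3,0), t=0.6120 (wall)
  → r_4 = 0.6120
beam 5: φ=45°, α=345°
  d=(0.9659,-0.2588)  start (3,1)  tX=0.5590 tY=2.0478  stride 1/|dx|=1.0353 1/|dy|=3.8637
    cross x-line → (4,1), t=0.5590
    cross x-line → (5,1), t=1.5943 (wall)
  → r_5 = 1.5943
beam 6: φ=90°, α=30°
  d=(0.8660,0.5000)  start (3,1)  tX=0.6235 tY=0.9400  stride 1/|dx|=1.1547 1/|dy|=2.0000
    cross x-line → (4,1), t=0.6235
    cross y-line → (4,2), t=0.9400 (wall)
  → r_6 = 0.9400
beam 7: φ=135°, α=75°
  d=(0.2588,0.9659)  start (3,1)  tX=2.0864 tY=0.4866  stride 1/|dx|=3.8637 1/|dy|=1.0353
    cross y-line → (3,2), t=0.4866 (wall)
  → r_7 = 0.4866

ranges = [0.4762, 0.5312, 0.5487, 0.6120, 1.5943, 0.9400, 0.4866]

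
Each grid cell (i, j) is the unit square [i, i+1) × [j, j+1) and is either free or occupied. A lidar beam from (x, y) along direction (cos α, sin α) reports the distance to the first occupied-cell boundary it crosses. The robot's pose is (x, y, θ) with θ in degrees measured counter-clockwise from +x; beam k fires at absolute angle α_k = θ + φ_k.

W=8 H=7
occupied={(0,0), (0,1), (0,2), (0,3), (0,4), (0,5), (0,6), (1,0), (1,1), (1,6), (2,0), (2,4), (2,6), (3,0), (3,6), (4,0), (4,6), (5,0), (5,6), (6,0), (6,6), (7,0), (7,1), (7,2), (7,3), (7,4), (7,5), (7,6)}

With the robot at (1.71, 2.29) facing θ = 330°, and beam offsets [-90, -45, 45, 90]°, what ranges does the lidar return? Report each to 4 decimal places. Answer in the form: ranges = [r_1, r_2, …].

beam 1: φ=-90°, α=240°
  d=(-0.5000,-0.8660)  start (1,2)  tX=1.4200 tY=0.3349  stride 1/|dx|=2.0000 1/|dy|=1.1547
    cross y-line → (1,1), t=0.3349 (wall)
  → r_1 = 0.3349
beam 2: φ=-45°, α=285°
  d=(0.2588,-0.9659)  start (1,2)  tX=1.1205 tY=0.3002  stride 1/|dx|=3.8637 1/|dy|=1.0353
    cross y-line → (1,1), t=0.3002 (wall)
  → r_2 = 0.3002
beam 3: φ=45°, α=15°
  d=(0.9659,0.2588)  start (1,2)  tX=0.3002 tY=2.7432  stride 1/|dx|=1.0353 1/|dy|=3.8637
    cross x-line → (2,2), t=0.3002
    cross x-line → (3,2), t=1.3355
    cross x-line → (4,2), t=2.3708
    cross y-line → (4,3), t=2.7432
    cross x-line → (5,3), t=3.4061
    cross x-line → (6,3), t=4.4413
    cross x-line → (7,3), t=5.4766 (wall)
  → r_3 = 5.4766
beam 4: φ=90°, α=60°
  d=(0.5000,0.8660)  start (1,2)  tX=0.5800 tY=0.8198  stride 1/|dx|=2.0000 1/|dy|=1.1547
    cross x-line → (2,2), t=0.5800
    cross y-line → (2,3), t=0.8198
    cross y-line → (2,4), t=1.9745 (wall)
  → r_4 = 1.9745

ranges = [0.3349, 0.3002, 5.4766, 1.9745]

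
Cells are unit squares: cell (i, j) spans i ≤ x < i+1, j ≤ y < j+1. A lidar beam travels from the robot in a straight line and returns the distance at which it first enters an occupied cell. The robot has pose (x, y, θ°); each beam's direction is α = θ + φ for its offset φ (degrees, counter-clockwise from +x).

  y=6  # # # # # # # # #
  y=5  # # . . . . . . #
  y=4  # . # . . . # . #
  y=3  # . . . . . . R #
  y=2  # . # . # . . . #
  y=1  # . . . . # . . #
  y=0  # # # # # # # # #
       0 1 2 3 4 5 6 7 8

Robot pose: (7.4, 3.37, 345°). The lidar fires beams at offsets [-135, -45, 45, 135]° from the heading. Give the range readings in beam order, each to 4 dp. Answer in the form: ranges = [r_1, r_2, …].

ranges = [2.7400, 1.2000, 0.6928, 0.8000]

beam 1: φ=-135°, α=210°
  dir = (cos 210°, sin 210°) = (-0.8660, -0.5000); from cell (7,3)
  next x-line at t=0.4619, next y-line at t=0.7400; Δt_x=1.1547, Δt_y=2.0000
    x: enter (6,3) at t=0.4619
    y: enter (6,2) at t=0.7400
    x: enter (5,2) at t=1.6166
    y: enter (5,1) at t=2.7400 ← occupied
  → r_1 = 2.7400
beam 2: φ=-45°, α=300°
  dir = (cos 300°, sin 300°) = (0.5000, -0.8660); from cell (7,3)
  next x-line at t=1.2000, next y-line at t=0.4272; Δt_x=2.0000, Δt_y=1.1547
    y: enter (7,2) at t=0.4272
    x: enter (8,2) at t=1.2000 ← occupied
  → r_2 = 1.2000
beam 3: φ=45°, α=30°
  dir = (cos 30°, sin 30°) = (0.8660, 0.5000); from cell (7,3)
  next x-line at t=0.6928, next y-line at t=1.2600; Δt_x=1.1547, Δt_y=2.0000
    x: enter (8,3) at t=0.6928 ← occupied
  → r_3 = 0.6928
beam 4: φ=135°, α=120°
  dir = (cos 120°, sin 120°) = (-0.5000, 0.8660); from cell (7,3)
  next x-line at t=0.8000, next y-line at t=0.7275; Δt_x=2.0000, Δt_y=1.1547
    y: enter (7,4) at t=0.7275
    x: enter (6,4) at t=0.8000 ← occupied
  → r_4 = 0.8000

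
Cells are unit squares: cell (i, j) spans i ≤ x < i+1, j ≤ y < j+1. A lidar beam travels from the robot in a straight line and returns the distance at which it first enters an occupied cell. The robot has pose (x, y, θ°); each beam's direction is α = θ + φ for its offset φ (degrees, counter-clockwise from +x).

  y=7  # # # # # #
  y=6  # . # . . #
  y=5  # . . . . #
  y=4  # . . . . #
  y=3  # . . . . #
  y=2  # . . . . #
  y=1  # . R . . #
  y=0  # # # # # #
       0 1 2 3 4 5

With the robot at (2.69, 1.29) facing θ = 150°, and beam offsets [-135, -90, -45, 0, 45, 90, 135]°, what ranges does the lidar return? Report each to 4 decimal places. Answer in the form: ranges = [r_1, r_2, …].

ranges = [2.3915, 4.6200, 5.9114, 1.9514, 1.1205, 0.3349, 0.3002]

beam 1: φ=-135°, α=15°
  cosα=0.9659 sinα=0.2588 | (2,1) | tMaxX 0.3209 tMaxY 2.7432 | tΔX 1.0353 tΔY 3.8637
    t=0.3209 [x] (3,1)
    t=1.3562 [x] (4,1)
    t=2.3915 [x] (5,1) — stop
  → r_1 = 2.3915
beam 2: φ=-90°, α=60°
  cosα=0.5000 sinα=0.8660 | (2,1) | tMaxX 0.6200 tMaxY 0.8198 | tΔX 2.0000 tΔY 1.1547
    t=0.6200 [x] (3,1)
    t=0.8198 [y] (3,2)
    t=1.9745 [y] (3,3)
    t=2.6200 [x] (4,3)
    t=3.1292 [y] (4,4)
    t=4.2839 [y] (4,5)
    t=4.6200 [x] (5,5) — stop
  → r_2 = 4.6200
beam 3: φ=-45°, α=105°
  cosα=-0.2588 sinα=0.9659 | (2,1) | tMaxX 2.6660 tMaxY 0.7350 | tΔX 3.8637 tΔY 1.0353
    t=0.7350 [y] (2,2)
    t=1.7703 [y] (2,3)
    t=2.6660 [x] (1,3)
    t=2.8056 [y] (1,4)
    t=3.8409 [y] (1,5)
    t=4.8762 [y] (1,6)
    t=5.9114 [y] (1,7) — stop
  → r_3 = 5.9114
beam 4: φ=0°, α=150°
  cosα=-0.8660 sinα=0.5000 | (2,1) | tMaxX 0.7967 tMaxY 1.4200 | tΔX 1.1547 tΔY 2.0000
    t=0.7967 [x] (1,1)
    t=1.4200 [y] (1,2)
    t=1.9514 [x] (0,2) — stop
  → r_4 = 1.9514
beam 5: φ=45°, α=195°
  cosα=-0.9659 sinα=-0.2588 | (2,1) | tMaxX 0.7143 tMaxY 1.1205 | tΔX 1.0353 tΔY 3.8637
    t=0.7143 [x] (1,1)
    t=1.1205 [y] (1,0) — stop
  → r_5 = 1.1205
beam 6: φ=90°, α=240°
  cosα=-0.5000 sinα=-0.8660 | (2,1) | tMaxX 1.3800 tMaxY 0.3349 | tΔX 2.0000 tΔY 1.1547
    t=0.3349 [y] (2,0) — stop
  → r_6 = 0.3349
beam 7: φ=135°, α=285°
  cosα=0.2588 sinα=-0.9659 | (2,1) | tMaxX 1.1977 tMaxY 0.3002 | tΔX 3.8637 tΔY 1.0353
    t=0.3002 [y] (2,0) — stop
  → r_7 = 0.3002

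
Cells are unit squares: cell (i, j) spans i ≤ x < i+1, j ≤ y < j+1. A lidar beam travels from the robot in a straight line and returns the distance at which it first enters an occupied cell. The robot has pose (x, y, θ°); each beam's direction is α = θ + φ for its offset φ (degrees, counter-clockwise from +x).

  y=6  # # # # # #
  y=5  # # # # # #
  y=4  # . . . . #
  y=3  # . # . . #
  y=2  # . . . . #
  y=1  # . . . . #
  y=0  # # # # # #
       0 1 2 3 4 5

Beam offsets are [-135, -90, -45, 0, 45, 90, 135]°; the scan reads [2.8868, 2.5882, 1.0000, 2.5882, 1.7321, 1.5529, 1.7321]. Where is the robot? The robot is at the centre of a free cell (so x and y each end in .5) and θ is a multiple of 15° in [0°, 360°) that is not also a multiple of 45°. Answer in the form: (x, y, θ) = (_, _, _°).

Enumerate (i+0.5, j+0.5, θ) over the 15 free cells and 16 admissible headings. For each, cast all 7 beams and compare to the given ranges.
  (4.5, 1.5, 195°): beam 1 = 1.0000 ≠ 2.8868 ✗
  (1.5, 4.5, 210°): beam 1 = 0.5176 ≠ 2.8868 ✗
  (3.5, 3.5, 120°): beam 1 = 1.5529 ≠ 2.8868 ✗
  …
  (3.5, 2.5, 195°): r_1=2.8868, r_2=2.5882, r_3=1.0000, r_4=2.5882, r_5=1.7321, r_6=1.5529, r_7=1.7321 — all match ✓
No second candidate reproduces the full scan.

(x, y, θ) = (3.5, 2.5, 195°)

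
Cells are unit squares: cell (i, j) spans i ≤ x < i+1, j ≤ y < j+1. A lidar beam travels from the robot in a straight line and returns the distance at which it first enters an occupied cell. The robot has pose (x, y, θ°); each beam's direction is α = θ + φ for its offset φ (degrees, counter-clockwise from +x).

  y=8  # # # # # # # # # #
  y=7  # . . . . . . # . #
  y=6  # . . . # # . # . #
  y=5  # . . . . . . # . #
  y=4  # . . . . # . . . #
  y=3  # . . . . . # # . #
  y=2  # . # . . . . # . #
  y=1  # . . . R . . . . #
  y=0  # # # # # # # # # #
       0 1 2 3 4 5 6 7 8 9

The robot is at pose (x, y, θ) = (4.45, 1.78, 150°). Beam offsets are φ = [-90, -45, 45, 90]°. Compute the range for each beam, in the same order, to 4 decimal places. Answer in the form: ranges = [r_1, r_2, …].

ranges = [2.5634, 6.4394, 3.0137, 0.9007]

beam 1: φ=-90°, α=60°
  cosα=0.5000 sinα=0.8660 | (4,1) | tMaxX 1.1000 tMaxY 0.2540 | tΔX 2.0000 tΔY 1.1547
    t=0.2540 [y] (4,2)
    t=1.1000 [x] (5,2)
    t=1.4087 [y] (5,3)
    t=2.5634 [y] (5,4) — stop
  → r_1 = 2.5634
beam 2: φ=-45°, α=105°
  cosα=-0.2588 sinα=0.9659 | (4,1) | tMaxX 1.7387 tMaxY 0.2278 | tΔX 3.8637 tΔY 1.0353
    t=0.2278 [y] (4,2)
    t=1.2630 [y] (4,3)
    t=1.7387 [x] (3,3)
    t=2.2983 [y] (3,4)
    t=3.3336 [y] (3,5)
    t=4.3689 [y] (3,6)
    t=5.4041 [y] (3,7)
    t=5.6024 [x] (2,7)
    t=6.4394 [y] (2,8) — stop
  → r_2 = 6.4394
beam 3: φ=45°, α=195°
  cosα=-0.9659 sinα=-0.2588 | (4,1) | tMaxX 0.4659 tMaxY 3.0137 | tΔX 1.0353 tΔY 3.8637
    t=0.4659 [x] (3,1)
    t=1.5012 [x] (2,1)
    t=2.5364 [x] (1,1)
    t=3.0137 [y] (1,0) — stop
  → r_3 = 3.0137
beam 4: φ=90°, α=240°
  cosα=-0.5000 sinα=-0.8660 | (4,1) | tMaxX 0.9000 tMaxY 0.9007 | tΔX 2.0000 tΔY 1.1547
    t=0.9000 [x] (3,1)
    t=0.9007 [y] (3,0) — stop
  → r_4 = 0.9007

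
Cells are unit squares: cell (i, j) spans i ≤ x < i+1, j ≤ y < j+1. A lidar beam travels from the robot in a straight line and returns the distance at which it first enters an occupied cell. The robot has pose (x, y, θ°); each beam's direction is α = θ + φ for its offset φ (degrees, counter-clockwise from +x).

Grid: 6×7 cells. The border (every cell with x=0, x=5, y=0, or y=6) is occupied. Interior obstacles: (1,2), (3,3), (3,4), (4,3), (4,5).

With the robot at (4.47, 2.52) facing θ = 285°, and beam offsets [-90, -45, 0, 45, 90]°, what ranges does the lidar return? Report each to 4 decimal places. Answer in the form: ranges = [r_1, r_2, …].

beam 1: φ=-90°, α=195°
  d=(-0.9659,-0.2588)  start (4,2)  tX=0.4866 tY=2.0091  stride 1/|dx|=1.0353 1/|dy|=3.8637
    cross x-line → (3,2), t=0.4866
    cross x-line → (2,2), t=1.5219
    cross y-line → (2,1), t=2.0091
    cross x-line → (1,1), t=2.5571
    cross x-line → (0,1), t=3.5924 (wall)
  → r_1 = 3.5924
beam 2: φ=-45°, α=240°
  d=(-0.5000,-0.8660)  start (4,2)  tX=0.9400 tY=0.6004  stride 1/|dx|=2.0000 1/|dy|=1.1547
    cross y-line → (4,1), t=0.6004
    cross x-line → (3,1), t=0.9400
    cross y-line → (3,0), t=1.7551 (wall)
  → r_2 = 1.7551
beam 3: φ=0°, α=285°
  d=(0.2588,-0.9659)  start (4,2)  tX=2.0478 tY=0.5383  stride 1/|dx|=3.8637 1/|dy|=1.0353
    cross y-line → (4,1), t=0.5383
    cross y-line → (4,0), t=1.5736 (wall)
  → r_3 = 1.5736
beam 4: φ=45°, α=330°
  d=(0.8660,-0.5000)  start (4,2)  tX=0.6120 tY=1.0400  stride 1/|dx|=1.1547 1/|dy|=2.0000
    cross x-line → (5,2), t=0.6120 (wall)
  → r_4 = 0.6120
beam 5: φ=90°, α=15°
  d=(0.9659,0.2588)  start (4,2)  tX=0.5487 tY=1.8546  stride 1/|dx|=1.0353 1/|dy|=3.8637
    cross x-line → (5,2), t=0.5487 (wall)
  → r_5 = 0.5487

ranges = [3.5924, 1.7551, 1.5736, 0.6120, 0.5487]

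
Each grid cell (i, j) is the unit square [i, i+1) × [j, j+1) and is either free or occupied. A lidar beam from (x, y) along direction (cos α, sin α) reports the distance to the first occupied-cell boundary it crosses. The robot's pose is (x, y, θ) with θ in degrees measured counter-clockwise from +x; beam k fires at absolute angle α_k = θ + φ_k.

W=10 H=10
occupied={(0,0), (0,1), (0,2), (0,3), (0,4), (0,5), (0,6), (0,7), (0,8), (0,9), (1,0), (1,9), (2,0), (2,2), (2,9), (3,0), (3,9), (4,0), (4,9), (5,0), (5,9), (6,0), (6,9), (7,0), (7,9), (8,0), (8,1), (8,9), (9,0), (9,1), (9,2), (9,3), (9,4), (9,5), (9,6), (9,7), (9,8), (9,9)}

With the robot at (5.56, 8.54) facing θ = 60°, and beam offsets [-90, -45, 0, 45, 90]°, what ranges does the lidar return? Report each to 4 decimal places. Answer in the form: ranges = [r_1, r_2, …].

ranges = [3.9722, 1.7773, 0.5312, 0.4762, 0.9200]

beam 1: φ=-90°, α=330°
  direction (0.8660, -0.5000); cell (5,8); t to first gridline: x 0.5081, y 1.0800 (then +1.1547 / +2.0000)
    (6,8) via x @ 0.5081
    (6,7) via y @ 1.0800
    (7,7) via x @ 1.6628
    (8,7) via x @ 2.8175
    (8,6) via y @ 3.0800
    (9,6) via x @ 3.9722  # hit
  → r_1 = 3.9722
beam 2: φ=-45°, α=15°
  direction (0.9659, 0.2588); cell (5,8); t to first gridline: x 0.4555, y 1.7773 (then +1.0353 / +3.8637)
    (6,8) via x @ 0.4555
    (7,8) via x @ 1.4908
    (7,9) via y @ 1.7773  # hit
  → r_2 = 1.7773
beam 3: φ=0°, α=60°
  direction (0.5000, 0.8660); cell (5,8); t to first gridline: x 0.8800, y 0.5312 (then +2.0000 / +1.1547)
    (5,9) via y @ 0.5312  # hit
  → r_3 = 0.5312
beam 4: φ=45°, α=105°
  direction (-0.2588, 0.9659); cell (5,8); t to first gridline: x 2.1637, y 0.4762 (then +3.8637 / +1.0353)
    (5,9) via y @ 0.4762  # hit
  → r_4 = 0.4762
beam 5: φ=90°, α=150°
  direction (-0.8660, 0.5000); cell (5,8); t to first gridline: x 0.6466, y 0.9200 (then +1.1547 / +2.0000)
    (4,8) via x @ 0.6466
    (4,9) via y @ 0.9200  # hit
  → r_5 = 0.9200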